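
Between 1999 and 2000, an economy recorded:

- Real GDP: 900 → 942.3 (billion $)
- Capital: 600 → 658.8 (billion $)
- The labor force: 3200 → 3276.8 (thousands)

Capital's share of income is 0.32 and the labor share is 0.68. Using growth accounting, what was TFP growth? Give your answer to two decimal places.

Real GDP growth = (942.3 − 900) / 900 = 4.7%.
Capital growth = (658.8 − 600) / 600 = 9.8%.
The labor force growth = (3276.8 − 3200) / 3200 = 2.4%.
Labor's share = 1 − 0.32 = 0.68.
Capital: 0.32 × 9.8 = 3.136 pp.
The labor force: 0.68 × 2.4 = 1.632 pp.
TFP growth = 4.7 − 4.768 = -0.068%.

-0.07%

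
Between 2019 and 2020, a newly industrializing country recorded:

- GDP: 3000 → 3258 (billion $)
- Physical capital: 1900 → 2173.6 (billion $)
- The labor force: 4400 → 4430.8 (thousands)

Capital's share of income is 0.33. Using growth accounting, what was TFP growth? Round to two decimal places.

3.38%

GDP growth = (3258 − 3000) / 3000 = 8.6%.
Physical capital growth = (2173.6 − 1900) / 1900 = 14.4%.
The labor force growth = (4430.8 − 4400) / 4400 = 0.7%.
Labor's share = 1 − 0.33 = 0.67.
Physical capital: 0.33 × 14.4 = 4.752 pp.
The labor force: 0.67 × 0.7 = 0.469 pp.
TFP growth = 8.6 − 5.221 = 3.379%.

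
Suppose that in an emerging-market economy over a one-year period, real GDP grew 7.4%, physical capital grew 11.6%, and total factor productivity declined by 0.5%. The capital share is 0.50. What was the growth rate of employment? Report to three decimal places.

Labor's share = 1 − 0.5 = 0.5.
gY = gA + 0.5×11.6 + 0.5×g.
0.5×g = 7.4 + 0.5 − 5.8 = 2.1.
g = 2.1 / 0.5 = 4.2%.

Employment growth was 4.200%.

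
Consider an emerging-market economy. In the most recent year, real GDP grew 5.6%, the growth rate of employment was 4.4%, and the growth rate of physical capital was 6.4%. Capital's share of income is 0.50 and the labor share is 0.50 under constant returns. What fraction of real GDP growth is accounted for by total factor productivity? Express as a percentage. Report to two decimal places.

Labor's share = 1 − 0.5 = 0.5.
Physical capital: 0.5 × 6.4 = 3.2 pp.
Employment: 0.5 × 4.4 = 2.2 pp.
TFP growth = 5.6 − 5.4 = 0.2%.
TFP share of growth = 0.2 / 5.6 × 100 = 3.5714%.

Total factor productivity accounted for 3.57% of growth.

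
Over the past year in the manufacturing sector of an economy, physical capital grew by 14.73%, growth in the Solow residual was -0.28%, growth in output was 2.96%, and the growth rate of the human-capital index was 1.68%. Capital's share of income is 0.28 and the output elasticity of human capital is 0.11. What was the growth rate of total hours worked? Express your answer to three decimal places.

Labor's share = 1 − 0.28 − 0.11 = 0.61.
gY = gA + 0.28×14.73 + 0.11×1.68 + 0.61×g.
0.61×g = 2.96 + 0.28 − 4.3092 = -1.0692.
g = -1.0692 / 0.61 = -1.75279%.

-1.753%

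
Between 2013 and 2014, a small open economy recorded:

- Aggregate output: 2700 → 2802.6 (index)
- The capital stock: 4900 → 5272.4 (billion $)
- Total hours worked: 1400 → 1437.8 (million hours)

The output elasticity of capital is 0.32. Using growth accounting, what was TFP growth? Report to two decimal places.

-0.47%

Aggregate output growth = (2802.6 − 2700) / 2700 = 3.8%.
The capital stock growth = (5272.4 − 4900) / 4900 = 7.6%.
Total hours worked growth = (1437.8 − 1400) / 1400 = 2.7%.
Labor's share = 1 − 0.32 = 0.68.
The capital stock: 0.32 × 7.6 = 2.432 pp.
Total hours worked: 0.68 × 2.7 = 1.836 pp.
TFP growth = 3.8 − 4.268 = -0.468%.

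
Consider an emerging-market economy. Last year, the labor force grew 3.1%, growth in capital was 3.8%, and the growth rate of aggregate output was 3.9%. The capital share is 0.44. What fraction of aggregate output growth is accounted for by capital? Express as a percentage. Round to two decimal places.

Capital contributed 0.44 × 3.8 = 1.672 pp.
Share of growth = 1.672 / 3.9 × 100 = 42.8718%.

42.87%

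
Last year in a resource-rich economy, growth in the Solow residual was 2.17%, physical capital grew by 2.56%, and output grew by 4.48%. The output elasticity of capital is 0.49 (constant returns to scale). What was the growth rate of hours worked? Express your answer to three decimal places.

2.070%

Labor's share = 1 − 0.49 = 0.51.
gY = gA + 0.49×2.56 + 0.51×g.
0.51×g = 4.48 − 2.17 − 1.2544 = 1.0556.
g = 1.0556 / 0.51 = 2.0698%.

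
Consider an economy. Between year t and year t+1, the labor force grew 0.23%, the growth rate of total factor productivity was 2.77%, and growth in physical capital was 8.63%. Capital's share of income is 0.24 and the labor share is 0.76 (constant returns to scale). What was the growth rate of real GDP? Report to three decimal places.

5.016%

Labor's share = 1 − 0.24 = 0.76.
Physical capital: 0.24 × 8.63 = 2.0712 pp.
The labor force: 0.76 × 0.23 = 0.1748 pp.
Output growth = 2.77 + 2.246 = 5.016%.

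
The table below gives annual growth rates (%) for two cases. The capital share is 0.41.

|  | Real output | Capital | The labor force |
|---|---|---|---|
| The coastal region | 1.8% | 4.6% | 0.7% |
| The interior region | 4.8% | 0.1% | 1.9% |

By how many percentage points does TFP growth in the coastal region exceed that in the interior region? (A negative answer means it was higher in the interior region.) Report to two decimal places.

-4.14 percentage points

Labor's share = 1 − 0.41 = 0.59.
The coastal region: TFP = 1.8 − 1.886 − 0.413 = -0.499%.
The interior region: TFP = 4.8 − 0.041 − 1.121 = 3.638%.
Difference = -0.499 − (3.638) = -4.137 pp.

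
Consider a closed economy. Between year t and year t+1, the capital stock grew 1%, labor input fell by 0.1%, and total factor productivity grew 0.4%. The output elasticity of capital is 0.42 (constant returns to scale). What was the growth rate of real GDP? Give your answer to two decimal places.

Labor's share = 1 − 0.42 = 0.58.
The capital stock: 0.42 × 1 = 0.42 pp.
Labor input: 0.58 × (-0.1) = -0.058 pp.
Output growth = 0.4 + 0.362 = 0.762%.

0.76%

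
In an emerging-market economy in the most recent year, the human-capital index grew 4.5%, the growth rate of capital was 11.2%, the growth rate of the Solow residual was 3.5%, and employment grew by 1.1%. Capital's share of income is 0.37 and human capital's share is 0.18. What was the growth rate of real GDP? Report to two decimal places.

8.95%

Labor's share = 1 − 0.37 − 0.18 = 0.45.
Capital: 0.37 × 11.2 = 4.144 pp.
The human-capital index: 0.18 × 4.5 = 0.81 pp.
Employment: 0.45 × 1.1 = 0.495 pp.
Output growth = 3.5 + 5.449 = 8.949%.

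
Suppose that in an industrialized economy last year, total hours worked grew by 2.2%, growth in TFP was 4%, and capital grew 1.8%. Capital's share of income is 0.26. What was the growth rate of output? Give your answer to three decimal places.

Labor's share = 1 − 0.26 = 0.74.
Capital: 0.26 × 1.8 = 0.468 pp.
Total hours worked: 0.74 × 2.2 = 1.628 pp.
Output growth = 4 + 2.096 = 6.096%.

6.096%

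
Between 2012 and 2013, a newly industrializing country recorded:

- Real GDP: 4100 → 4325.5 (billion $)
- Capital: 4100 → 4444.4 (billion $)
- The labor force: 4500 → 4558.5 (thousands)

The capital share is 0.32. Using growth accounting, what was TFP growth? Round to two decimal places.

1.93%

Real GDP growth = (4325.5 − 4100) / 4100 = 5.5%.
Capital growth = (4444.4 − 4100) / 4100 = 8.4%.
The labor force growth = (4558.5 − 4500) / 4500 = 1.3%.
Labor's share = 1 − 0.32 = 0.68.
Capital: 0.32 × 8.4 = 2.688 pp.
The labor force: 0.68 × 1.3 = 0.884 pp.
TFP growth = 5.5 − 3.572 = 1.928%.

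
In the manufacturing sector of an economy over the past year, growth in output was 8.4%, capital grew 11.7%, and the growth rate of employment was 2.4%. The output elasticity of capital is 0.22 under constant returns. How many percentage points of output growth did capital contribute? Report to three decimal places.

2.574 percentage points

Contribution = share × growth = 0.22 × 11.7 = 2.574 pp.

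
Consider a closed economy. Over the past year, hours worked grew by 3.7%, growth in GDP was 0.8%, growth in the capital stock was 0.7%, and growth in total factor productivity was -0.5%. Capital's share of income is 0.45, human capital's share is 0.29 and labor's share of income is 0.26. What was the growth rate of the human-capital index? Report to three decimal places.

Labor's share = 1 − 0.45 − 0.29 = 0.26.
gY = gA + 0.45×0.7 + 0.26×3.7 + 0.29×g.
0.29×g = 0.8 + 0.5 − 1.277 = 0.023.
g = 0.023 / 0.29 = 0.07931%.

0.079%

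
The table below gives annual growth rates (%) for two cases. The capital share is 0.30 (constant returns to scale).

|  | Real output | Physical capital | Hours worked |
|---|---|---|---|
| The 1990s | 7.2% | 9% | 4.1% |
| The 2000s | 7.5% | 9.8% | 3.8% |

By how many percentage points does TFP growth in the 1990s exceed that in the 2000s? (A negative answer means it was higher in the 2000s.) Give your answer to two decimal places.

Labor's share = 1 − 0.3 = 0.7.
The 1990s: TFP = 7.2 − 2.7 − 2.87 = 1.63%.
The 2000s: TFP = 7.5 − 2.94 − 2.66 = 1.9%.
Difference = 1.63 − (1.9) = -0.27 pp.

-0.27 percentage points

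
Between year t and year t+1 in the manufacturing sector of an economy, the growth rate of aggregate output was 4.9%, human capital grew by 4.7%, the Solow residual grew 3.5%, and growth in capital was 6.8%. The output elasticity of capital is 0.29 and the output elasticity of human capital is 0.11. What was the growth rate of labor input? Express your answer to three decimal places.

Labor's share = 1 − 0.29 − 0.11 = 0.6.
gY = gA + 0.29×6.8 + 0.11×4.7 + 0.6×g.
0.6×g = 4.9 − 3.5 − 2.489 = -1.089.
g = -1.089 / 0.6 = -1.815%.

-1.815%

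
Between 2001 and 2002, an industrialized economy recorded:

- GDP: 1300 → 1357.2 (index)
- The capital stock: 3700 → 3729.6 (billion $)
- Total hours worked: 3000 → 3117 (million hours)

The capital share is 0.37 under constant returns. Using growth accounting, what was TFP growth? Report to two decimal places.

1.65%

GDP growth = (1357.2 − 1300) / 1300 = 4.4%.
The capital stock growth = (3729.6 − 3700) / 3700 = 0.8%.
Total hours worked growth = (3117 − 3000) / 3000 = 3.9%.
Labor's share = 1 − 0.37 = 0.63.
The capital stock: 0.37 × 0.8 = 0.296 pp.
Total hours worked: 0.63 × 3.9 = 2.457 pp.
TFP growth = 4.4 − 2.753 = 1.647%.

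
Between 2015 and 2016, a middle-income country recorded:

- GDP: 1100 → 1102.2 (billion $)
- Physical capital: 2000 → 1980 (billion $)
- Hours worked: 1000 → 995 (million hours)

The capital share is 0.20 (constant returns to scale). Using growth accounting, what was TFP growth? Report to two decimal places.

GDP growth = (1102.2 − 1100) / 1100 = 0.2%.
Physical capital growth = (1980 − 2000) / 2000 = -1%.
Hours worked growth = (995 − 1000) / 1000 = -0.5%.
Labor's share = 1 − 0.2 = 0.8.
Physical capital: 0.2 × (-1) = -0.2 pp.
Hours worked: 0.8 × (-0.5) = -0.4 pp.
TFP growth = 0.2 + 0.6 = 0.8%.

0.80%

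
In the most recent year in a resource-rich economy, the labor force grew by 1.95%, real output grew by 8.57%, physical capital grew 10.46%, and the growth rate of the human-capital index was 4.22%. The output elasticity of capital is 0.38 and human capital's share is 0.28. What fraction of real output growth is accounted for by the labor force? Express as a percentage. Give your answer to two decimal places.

Labor's share = 1 − 0.38 − 0.28 = 0.34.
The labor force contributed 0.34 × 1.95 = 0.663 pp.
Share of growth = 0.663 / 8.57 × 100 = 7.7363%.

The labor force accounted for 7.74% of growth.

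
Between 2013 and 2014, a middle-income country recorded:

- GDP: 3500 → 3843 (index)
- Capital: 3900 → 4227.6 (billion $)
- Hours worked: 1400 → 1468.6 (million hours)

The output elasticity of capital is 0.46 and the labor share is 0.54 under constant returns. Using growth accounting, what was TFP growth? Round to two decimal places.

GDP growth = (3843 − 3500) / 3500 = 9.8%.
Capital growth = (4227.6 − 3900) / 3900 = 8.4%.
Hours worked growth = (1468.6 − 1400) / 1400 = 4.9%.
Labor's share = 1 − 0.46 = 0.54.
Capital: 0.46 × 8.4 = 3.864 pp.
Hours worked: 0.54 × 4.9 = 2.646 pp.
TFP growth = 9.8 − 6.51 = 3.29%.

3.29%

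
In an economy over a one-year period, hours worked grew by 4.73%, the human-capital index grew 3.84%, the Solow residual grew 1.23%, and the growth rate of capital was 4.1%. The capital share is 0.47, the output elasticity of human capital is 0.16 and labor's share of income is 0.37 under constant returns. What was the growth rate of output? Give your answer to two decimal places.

Output growth was 5.52%.

Labor's share = 1 − 0.47 − 0.16 = 0.37.
Capital: 0.47 × 4.1 = 1.927 pp.
The human-capital index: 0.16 × 3.84 = 0.6144 pp.
Hours worked: 0.37 × 4.73 = 1.7501 pp.
Output growth = 1.23 + 4.2915 = 5.5215%.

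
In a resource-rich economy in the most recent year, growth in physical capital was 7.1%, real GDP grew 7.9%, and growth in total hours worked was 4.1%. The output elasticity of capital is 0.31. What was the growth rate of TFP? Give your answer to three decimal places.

2.870%

Labor's share = 1 − 0.31 = 0.69.
Physical capital: 0.31 × 7.1 = 2.201 pp.
Total hours worked: 0.69 × 4.1 = 2.829 pp.
TFP growth = 7.9 − 5.03 = 2.87%.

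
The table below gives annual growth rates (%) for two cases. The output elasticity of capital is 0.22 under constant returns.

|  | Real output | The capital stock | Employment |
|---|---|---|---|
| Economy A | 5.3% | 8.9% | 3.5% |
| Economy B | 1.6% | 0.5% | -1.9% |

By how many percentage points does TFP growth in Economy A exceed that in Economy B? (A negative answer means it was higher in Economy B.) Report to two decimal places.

-2.36 percentage points

Labor's share = 1 − 0.22 = 0.78.
Economy A: TFP = 5.3 − 1.958 − 2.73 = 0.612%.
Economy B: TFP = 1.6 − 0.11 + 1.482 = 2.972%.
Difference = 0.612 − (2.972) = -2.36 pp.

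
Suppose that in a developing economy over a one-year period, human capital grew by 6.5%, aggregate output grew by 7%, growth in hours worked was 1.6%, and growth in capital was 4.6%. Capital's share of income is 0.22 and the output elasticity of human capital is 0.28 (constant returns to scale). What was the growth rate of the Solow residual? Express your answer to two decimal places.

The Solow residual grew 3.37%.

Labor's share = 1 − 0.22 − 0.28 = 0.5.
Capital: 0.22 × 4.6 = 1.012 pp.
Human capital: 0.28 × 6.5 = 1.82 pp.
Hours worked: 0.5 × 1.6 = 0.8 pp.
TFP growth = 7 − 3.632 = 3.368%.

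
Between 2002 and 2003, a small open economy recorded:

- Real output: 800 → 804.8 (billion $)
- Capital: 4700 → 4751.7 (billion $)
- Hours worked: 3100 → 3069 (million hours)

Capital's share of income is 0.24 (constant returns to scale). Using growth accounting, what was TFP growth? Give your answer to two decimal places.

1.10%

Real output growth = (804.8 − 800) / 800 = 0.6%.
Capital growth = (4751.7 − 4700) / 4700 = 1.1%.
Hours worked growth = (3069 − 3100) / 3100 = -1%.
Labor's share = 1 − 0.24 = 0.76.
Capital: 0.24 × 1.1 = 0.264 pp.
Hours worked: 0.76 × (-1) = -0.76 pp.
TFP growth = 0.6 + 0.496 = 1.096%.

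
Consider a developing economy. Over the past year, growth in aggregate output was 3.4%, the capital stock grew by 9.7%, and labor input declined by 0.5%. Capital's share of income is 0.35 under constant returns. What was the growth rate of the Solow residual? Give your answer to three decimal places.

Labor's share = 1 − 0.35 = 0.65.
The capital stock: 0.35 × 9.7 = 3.395 pp.
Labor input: 0.65 × (-0.5) = -0.325 pp.
TFP growth = 3.4 − 3.07 = 0.33%.

0.330%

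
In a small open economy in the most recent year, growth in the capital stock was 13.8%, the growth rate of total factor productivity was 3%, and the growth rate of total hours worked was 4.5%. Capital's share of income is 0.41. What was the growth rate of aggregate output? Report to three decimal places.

Labor's share = 1 − 0.41 = 0.59.
The capital stock: 0.41 × 13.8 = 5.658 pp.
Total hours worked: 0.59 × 4.5 = 2.655 pp.
Output growth = 3 + 8.313 = 11.313%.

Aggregate output grew 11.313%.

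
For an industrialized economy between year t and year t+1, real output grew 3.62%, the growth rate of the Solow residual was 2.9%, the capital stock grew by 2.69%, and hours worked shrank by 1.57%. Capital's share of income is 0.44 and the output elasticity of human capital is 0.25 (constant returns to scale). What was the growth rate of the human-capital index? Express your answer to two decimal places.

0.09%

Labor's share = 1 − 0.44 − 0.25 = 0.31.
gY = gA + 0.44×2.69 + 0.31×(-1.57) + 0.25×g.
0.25×g = 3.62 − 2.9 − 0.6969 = 0.0231.
g = 0.0231 / 0.25 = 0.0924%.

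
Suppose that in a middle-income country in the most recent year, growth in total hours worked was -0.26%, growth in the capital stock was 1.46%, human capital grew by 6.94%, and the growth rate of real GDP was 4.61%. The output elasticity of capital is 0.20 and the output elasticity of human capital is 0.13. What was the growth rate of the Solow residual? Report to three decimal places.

Labor's share = 1 − 0.2 − 0.13 = 0.67.
The capital stock: 0.2 × 1.46 = 0.292 pp.
Human capital: 0.13 × 6.94 = 0.9022 pp.
Total hours worked: 0.67 × (-0.26) = -0.1742 pp.
TFP growth = 4.61 − 1.02 = 3.59%.

3.590%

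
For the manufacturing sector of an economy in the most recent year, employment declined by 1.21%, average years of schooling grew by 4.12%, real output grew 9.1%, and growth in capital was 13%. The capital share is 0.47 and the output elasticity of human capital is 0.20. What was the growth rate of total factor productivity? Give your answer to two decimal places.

Labor's share = 1 − 0.47 − 0.2 = 0.33.
Capital: 0.47 × 13 = 6.11 pp.
Average years of schooling: 0.2 × 4.12 = 0.824 pp.
Employment: 0.33 × (-1.21) = -0.3993 pp.
TFP growth = 9.1 − 6.5347 = 2.5653%.

Total factor productivity growth was 2.57%.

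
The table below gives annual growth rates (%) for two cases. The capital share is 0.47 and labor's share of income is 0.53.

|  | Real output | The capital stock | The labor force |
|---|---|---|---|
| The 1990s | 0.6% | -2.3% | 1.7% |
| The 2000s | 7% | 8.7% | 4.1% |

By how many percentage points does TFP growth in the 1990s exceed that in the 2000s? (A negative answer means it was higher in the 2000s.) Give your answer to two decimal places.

0.04 percentage points

Labor's share = 1 − 0.47 = 0.53.
The 1990s: TFP = 0.6 + 1.081 − 0.901 = 0.78%.
The 2000s: TFP = 7 − 4.089 − 2.173 = 0.738%.
Difference = 0.78 − (0.738) = 0.042 pp.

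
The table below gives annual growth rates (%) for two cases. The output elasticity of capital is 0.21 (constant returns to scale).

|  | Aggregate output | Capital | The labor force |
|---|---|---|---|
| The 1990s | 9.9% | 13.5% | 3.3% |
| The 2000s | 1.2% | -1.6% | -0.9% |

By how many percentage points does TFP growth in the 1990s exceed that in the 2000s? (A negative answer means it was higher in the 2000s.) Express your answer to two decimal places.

Labor's share = 1 − 0.21 = 0.79.
The 1990s: TFP = 9.9 − 2.835 − 2.607 = 4.458%.
The 2000s: TFP = 1.2 + 0.336 + 0.711 = 2.247%.
Difference = 4.458 − (2.247) = 2.211 pp.

2.21 percentage points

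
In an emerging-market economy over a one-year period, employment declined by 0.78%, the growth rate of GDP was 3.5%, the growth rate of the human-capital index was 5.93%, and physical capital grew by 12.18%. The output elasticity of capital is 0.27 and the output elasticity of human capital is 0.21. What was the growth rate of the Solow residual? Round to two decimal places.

-0.63%

Labor's share = 1 − 0.27 − 0.21 = 0.52.
Physical capital: 0.27 × 12.18 = 3.2886 pp.
The human-capital index: 0.21 × 5.93 = 1.2453 pp.
Employment: 0.52 × (-0.78) = -0.4056 pp.
TFP growth = 3.5 − 4.1283 = -0.6283%.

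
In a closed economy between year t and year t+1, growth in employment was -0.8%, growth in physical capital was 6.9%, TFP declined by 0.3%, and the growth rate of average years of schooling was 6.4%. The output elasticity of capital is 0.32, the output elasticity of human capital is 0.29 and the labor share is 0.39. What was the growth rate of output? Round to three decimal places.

Labor's share = 1 − 0.32 − 0.29 = 0.39.
Physical capital: 0.32 × 6.9 = 2.208 pp.
Average years of schooling: 0.29 × 6.4 = 1.856 pp.
Employment: 0.39 × (-0.8) = -0.312 pp.
Output growth = -0.3 + 3.752 = 3.452%.

Output growth was 3.452%.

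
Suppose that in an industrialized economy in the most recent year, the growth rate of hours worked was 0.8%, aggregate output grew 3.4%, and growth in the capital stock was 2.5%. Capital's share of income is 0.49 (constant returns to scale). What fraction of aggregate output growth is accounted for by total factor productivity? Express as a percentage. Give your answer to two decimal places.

Labor's share = 1 − 0.49 = 0.51.
The capital stock: 0.49 × 2.5 = 1.225 pp.
Hours worked: 0.51 × 0.8 = 0.408 pp.
TFP growth = 3.4 − 1.633 = 1.767%.
TFP share of growth = 1.767 / 3.4 × 100 = 51.9706%.

51.97%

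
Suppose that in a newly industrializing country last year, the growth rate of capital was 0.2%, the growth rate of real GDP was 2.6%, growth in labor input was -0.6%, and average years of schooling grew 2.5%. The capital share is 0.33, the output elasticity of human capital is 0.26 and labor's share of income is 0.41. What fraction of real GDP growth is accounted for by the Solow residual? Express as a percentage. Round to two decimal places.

81.92%

Labor's share = 1 − 0.33 − 0.26 = 0.41.
Capital: 0.33 × 0.2 = 0.066 pp.
Average years of schooling: 0.26 × 2.5 = 0.65 pp.
Labor input: 0.41 × (-0.6) = -0.246 pp.
TFP growth = 2.6 − 0.47 = 2.13%.
TFP share of growth = 2.13 / 2.6 × 100 = 81.9231%.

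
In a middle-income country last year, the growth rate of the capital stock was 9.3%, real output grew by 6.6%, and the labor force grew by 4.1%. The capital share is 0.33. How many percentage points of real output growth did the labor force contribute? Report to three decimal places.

Labor's share = 1 − 0.33 = 0.67.
Contribution = share × growth = 0.67 × 4.1 = 2.747 pp.

2.747 pp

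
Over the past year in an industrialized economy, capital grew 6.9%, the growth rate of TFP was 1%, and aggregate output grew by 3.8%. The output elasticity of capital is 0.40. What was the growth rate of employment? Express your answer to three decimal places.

Labor's share = 1 − 0.4 = 0.6.
gY = gA + 0.4×6.9 + 0.6×g.
0.6×g = 3.8 − 1 − 2.76 = 0.04.
g = 0.04 / 0.6 = 0.06667%.

0.067%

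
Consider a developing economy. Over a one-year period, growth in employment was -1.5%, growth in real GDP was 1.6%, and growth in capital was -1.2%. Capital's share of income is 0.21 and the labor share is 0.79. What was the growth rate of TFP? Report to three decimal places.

TFP grew 3.037%.

Labor's share = 1 − 0.21 = 0.79.
Capital: 0.21 × (-1.2) = -0.252 pp.
Employment: 0.79 × (-1.5) = -1.185 pp.
TFP growth = 1.6 + 1.437 = 3.037%.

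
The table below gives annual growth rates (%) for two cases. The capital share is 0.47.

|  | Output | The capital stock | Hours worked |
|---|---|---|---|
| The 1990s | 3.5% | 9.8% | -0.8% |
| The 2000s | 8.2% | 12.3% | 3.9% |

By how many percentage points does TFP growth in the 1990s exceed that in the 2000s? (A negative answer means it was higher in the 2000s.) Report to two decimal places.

-1.03 percentage points

Labor's share = 1 − 0.47 = 0.53.
The 1990s: TFP = 3.5 − 4.606 + 0.424 = -0.682%.
The 2000s: TFP = 8.2 − 5.781 − 2.067 = 0.352%.
Difference = -0.682 − (0.352) = -1.034 pp.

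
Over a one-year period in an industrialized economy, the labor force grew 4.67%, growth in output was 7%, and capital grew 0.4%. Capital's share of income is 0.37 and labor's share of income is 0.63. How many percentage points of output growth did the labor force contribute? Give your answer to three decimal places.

Labor's share = 1 − 0.37 = 0.63.
Contribution = share × growth = 0.63 × 4.67 = 2.9421 pp.

2.942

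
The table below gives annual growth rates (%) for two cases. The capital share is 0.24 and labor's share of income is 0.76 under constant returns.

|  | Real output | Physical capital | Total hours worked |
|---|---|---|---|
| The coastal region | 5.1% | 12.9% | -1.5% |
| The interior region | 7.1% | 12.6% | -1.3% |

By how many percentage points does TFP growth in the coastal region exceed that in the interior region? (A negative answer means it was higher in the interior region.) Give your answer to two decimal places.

Labor's share = 1 − 0.24 = 0.76.
The coastal region: TFP = 5.1 − 3.096 + 1.14 = 3.144%.
The interior region: TFP = 7.1 − 3.024 + 0.988 = 5.064%.
Difference = 3.144 − (5.064) = -1.92 pp.

-1.92 percentage points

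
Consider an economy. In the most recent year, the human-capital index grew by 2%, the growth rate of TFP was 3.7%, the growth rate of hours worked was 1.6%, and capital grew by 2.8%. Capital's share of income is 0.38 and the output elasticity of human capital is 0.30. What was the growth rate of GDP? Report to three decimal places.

GDP growth was 5.876%.

Labor's share = 1 − 0.38 − 0.3 = 0.32.
Capital: 0.38 × 2.8 = 1.064 pp.
The human-capital index: 0.3 × 2 = 0.6 pp.
Hours worked: 0.32 × 1.6 = 0.512 pp.
Output growth = 3.7 + 2.176 = 5.876%.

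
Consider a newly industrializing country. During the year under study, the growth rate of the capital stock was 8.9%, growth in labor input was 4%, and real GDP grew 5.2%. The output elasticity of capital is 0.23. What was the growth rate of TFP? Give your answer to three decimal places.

TFP growth was 0.073%.

Labor's share = 1 − 0.23 = 0.77.
The capital stock: 0.23 × 8.9 = 2.047 pp.
Labor input: 0.77 × 4 = 3.08 pp.
TFP growth = 5.2 − 5.127 = 0.073%.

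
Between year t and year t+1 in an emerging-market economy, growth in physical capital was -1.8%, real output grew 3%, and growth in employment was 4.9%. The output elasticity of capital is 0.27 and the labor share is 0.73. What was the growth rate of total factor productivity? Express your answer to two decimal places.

Labor's share = 1 − 0.27 = 0.73.
Physical capital: 0.27 × (-1.8) = -0.486 pp.
Employment: 0.73 × 4.9 = 3.577 pp.
TFP growth = 3 − 3.091 = -0.091%.

-0.09%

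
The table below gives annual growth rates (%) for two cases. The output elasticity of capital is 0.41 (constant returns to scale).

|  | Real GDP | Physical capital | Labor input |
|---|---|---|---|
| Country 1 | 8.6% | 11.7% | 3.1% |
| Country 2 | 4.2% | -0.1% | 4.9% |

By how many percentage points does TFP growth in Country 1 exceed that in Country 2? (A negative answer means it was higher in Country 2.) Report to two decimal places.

0.62 percentage points

Labor's share = 1 − 0.41 = 0.59.
Country 1: TFP = 8.6 − 4.797 − 1.829 = 1.974%.
Country 2: TFP = 4.2 + 0.041 − 2.891 = 1.35%.
Difference = 1.974 − (1.35) = 0.624 pp.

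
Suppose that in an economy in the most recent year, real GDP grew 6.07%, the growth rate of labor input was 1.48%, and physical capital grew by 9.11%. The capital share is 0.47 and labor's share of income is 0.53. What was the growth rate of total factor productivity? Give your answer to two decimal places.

1.00%

Labor's share = 1 − 0.47 = 0.53.
Physical capital: 0.47 × 9.11 = 4.2817 pp.
Labor input: 0.53 × 1.48 = 0.7844 pp.
TFP growth = 6.07 − 5.0661 = 1.0039%.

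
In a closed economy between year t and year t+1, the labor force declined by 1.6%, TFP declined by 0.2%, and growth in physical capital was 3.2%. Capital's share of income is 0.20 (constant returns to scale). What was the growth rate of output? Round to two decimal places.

-0.84%

Labor's share = 1 − 0.2 = 0.8.
Physical capital: 0.2 × 3.2 = 0.64 pp.
The labor force: 0.8 × (-1.6) = -1.28 pp.
Output growth = -0.2 + (-0.64) = -0.84%.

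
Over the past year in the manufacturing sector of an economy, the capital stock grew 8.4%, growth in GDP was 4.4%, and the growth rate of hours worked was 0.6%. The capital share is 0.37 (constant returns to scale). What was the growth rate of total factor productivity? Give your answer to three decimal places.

0.914%

Labor's share = 1 − 0.37 = 0.63.
The capital stock: 0.37 × 8.4 = 3.108 pp.
Hours worked: 0.63 × 0.6 = 0.378 pp.
TFP growth = 4.4 − 3.486 = 0.914%.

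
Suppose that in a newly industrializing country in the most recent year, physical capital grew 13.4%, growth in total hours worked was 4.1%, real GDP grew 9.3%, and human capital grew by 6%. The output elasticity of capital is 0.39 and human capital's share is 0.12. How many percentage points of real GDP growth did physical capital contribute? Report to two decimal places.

Contribution = share × growth = 0.39 × 13.4 = 5.226 pp.

5.23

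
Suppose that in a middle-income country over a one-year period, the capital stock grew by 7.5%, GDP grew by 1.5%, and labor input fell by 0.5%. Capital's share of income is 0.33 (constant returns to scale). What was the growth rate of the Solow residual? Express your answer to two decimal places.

-0.64%

Labor's share = 1 − 0.33 = 0.67.
The capital stock: 0.33 × 7.5 = 2.475 pp.
Labor input: 0.67 × (-0.5) = -0.335 pp.
TFP growth = 1.5 − 2.14 = -0.64%.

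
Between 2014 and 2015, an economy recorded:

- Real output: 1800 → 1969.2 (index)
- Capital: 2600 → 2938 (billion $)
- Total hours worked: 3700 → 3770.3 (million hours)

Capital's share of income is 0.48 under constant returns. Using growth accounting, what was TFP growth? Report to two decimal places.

TFP grew 2.17%.

Real output growth = (1969.2 − 1800) / 1800 = 9.4%.
Capital growth = (2938 − 2600) / 2600 = 13%.
Total hours worked growth = (3770.3 − 3700) / 3700 = 1.9%.
Labor's share = 1 − 0.48 = 0.52.
Capital: 0.48 × 13 = 6.24 pp.
Total hours worked: 0.52 × 1.9 = 0.988 pp.
TFP growth = 9.4 − 7.228 = 2.172%.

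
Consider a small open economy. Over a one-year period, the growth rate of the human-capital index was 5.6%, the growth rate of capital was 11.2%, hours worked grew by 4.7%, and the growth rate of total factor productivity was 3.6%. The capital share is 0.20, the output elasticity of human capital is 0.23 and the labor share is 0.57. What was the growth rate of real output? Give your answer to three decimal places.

Real output grew 9.807%.

Labor's share = 1 − 0.2 − 0.23 = 0.57.
Capital: 0.2 × 11.2 = 2.24 pp.
The human-capital index: 0.23 × 5.6 = 1.288 pp.
Hours worked: 0.57 × 4.7 = 2.679 pp.
Output growth = 3.6 + 6.207 = 9.807%.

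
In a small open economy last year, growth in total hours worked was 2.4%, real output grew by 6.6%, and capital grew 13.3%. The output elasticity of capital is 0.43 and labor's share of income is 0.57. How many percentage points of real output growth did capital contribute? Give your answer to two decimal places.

Contribution = share × growth = 0.43 × 13.3 = 5.719 pp.

5.72 percentage points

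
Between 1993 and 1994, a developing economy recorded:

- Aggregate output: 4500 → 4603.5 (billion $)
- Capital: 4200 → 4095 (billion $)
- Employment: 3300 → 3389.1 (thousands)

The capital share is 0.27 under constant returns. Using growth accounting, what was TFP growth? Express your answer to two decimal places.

Aggregate output growth = (4603.5 − 4500) / 4500 = 2.3%.
Capital growth = (4095 − 4200) / 4200 = -2.5%.
Employment growth = (3389.1 − 3300) / 3300 = 2.7%.
Labor's share = 1 − 0.27 = 0.73.
Capital: 0.27 × (-2.5) = -0.675 pp.
Employment: 0.73 × 2.7 = 1.971 pp.
TFP growth = 2.3 − 1.296 = 1.004%.

TFP growth was 1.00%.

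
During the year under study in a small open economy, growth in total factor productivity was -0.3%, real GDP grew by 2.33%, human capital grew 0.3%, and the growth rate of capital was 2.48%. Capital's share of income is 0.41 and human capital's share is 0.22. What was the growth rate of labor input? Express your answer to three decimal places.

Labor's share = 1 − 0.41 − 0.22 = 0.37.
gY = gA + 0.41×2.48 + 0.22×0.3 + 0.37×g.
0.37×g = 2.33 + 0.3 − 1.0828 = 1.5472.
g = 1.5472 / 0.37 = 4.18162%.

4.182%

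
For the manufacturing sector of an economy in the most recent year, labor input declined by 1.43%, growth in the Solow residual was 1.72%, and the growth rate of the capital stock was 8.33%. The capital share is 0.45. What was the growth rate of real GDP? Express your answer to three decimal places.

Labor's share = 1 − 0.45 = 0.55.
The capital stock: 0.45 × 8.33 = 3.7485 pp.
Labor input: 0.55 × (-1.43) = -0.7865 pp.
Output growth = 1.72 + 2.962 = 4.682%.

4.682%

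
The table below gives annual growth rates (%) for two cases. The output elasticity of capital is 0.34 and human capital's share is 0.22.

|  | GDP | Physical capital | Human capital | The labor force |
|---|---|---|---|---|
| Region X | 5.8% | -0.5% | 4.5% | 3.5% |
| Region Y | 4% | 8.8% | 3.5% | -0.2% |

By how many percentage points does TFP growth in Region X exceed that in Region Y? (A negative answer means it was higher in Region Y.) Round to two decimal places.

Labor's share = 1 − 0.34 − 0.22 = 0.44.
Region X: TFP = 5.8 + 0.17 − 0.99 − 1.54 = 3.44%.
Region Y: TFP = 4 − 2.992 − 0.77 + 0.088 = 0.326%.
Difference = 3.44 − (0.326) = 3.114 pp.

3.11 percentage points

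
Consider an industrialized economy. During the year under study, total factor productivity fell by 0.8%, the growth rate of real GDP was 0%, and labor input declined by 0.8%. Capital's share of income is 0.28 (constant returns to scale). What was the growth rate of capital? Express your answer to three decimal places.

Labor's share = 1 − 0.28 = 0.72.
gY = gA + 0.72×(-0.8) + 0.28×g.
0.28×g = 0 + 0.8 + 0.576 = 1.376.
g = 1.376 / 0.28 = 4.91429%.

Capital grew 4.914%.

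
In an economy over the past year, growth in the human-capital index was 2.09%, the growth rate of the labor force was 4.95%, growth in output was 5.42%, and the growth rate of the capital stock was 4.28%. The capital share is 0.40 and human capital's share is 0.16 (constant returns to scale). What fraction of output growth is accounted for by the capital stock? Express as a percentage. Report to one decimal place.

The capital stock contributed 0.4 × 4.28 = 1.712 pp.
Share of growth = 1.712 / 5.42 × 100 = 31.587%.

31.6%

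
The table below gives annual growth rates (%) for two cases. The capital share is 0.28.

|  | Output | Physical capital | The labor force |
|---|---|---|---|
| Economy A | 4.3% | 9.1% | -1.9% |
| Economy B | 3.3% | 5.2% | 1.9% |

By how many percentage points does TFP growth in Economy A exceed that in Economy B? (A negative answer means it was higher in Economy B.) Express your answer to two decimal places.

2.64 percentage points

Labor's share = 1 − 0.28 = 0.72.
Economy A: TFP = 4.3 − 2.548 + 1.368 = 3.12%.
Economy B: TFP = 3.3 − 1.456 − 1.368 = 0.476%.
Difference = 3.12 − (0.476) = 2.644 pp.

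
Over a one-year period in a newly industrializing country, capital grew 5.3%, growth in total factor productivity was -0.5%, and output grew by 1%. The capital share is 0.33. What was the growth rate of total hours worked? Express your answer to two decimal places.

-0.37%

Labor's share = 1 − 0.33 = 0.67.
gY = gA + 0.33×5.3 + 0.67×g.
0.67×g = 1 + 0.5 − 1.749 = -0.249.
g = -0.249 / 0.67 = -0.3716%.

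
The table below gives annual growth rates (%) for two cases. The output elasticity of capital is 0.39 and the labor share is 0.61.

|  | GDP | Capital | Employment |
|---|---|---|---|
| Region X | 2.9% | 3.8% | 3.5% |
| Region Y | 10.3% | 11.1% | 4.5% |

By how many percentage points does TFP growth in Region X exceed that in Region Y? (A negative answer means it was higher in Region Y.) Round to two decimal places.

-3.94 percentage points

Labor's share = 1 − 0.39 = 0.61.
Region X: TFP = 2.9 − 1.482 − 2.135 = -0.717%.
Region Y: TFP = 10.3 − 4.329 − 2.745 = 3.226%.
Difference = -0.717 − (3.226) = -3.943 pp.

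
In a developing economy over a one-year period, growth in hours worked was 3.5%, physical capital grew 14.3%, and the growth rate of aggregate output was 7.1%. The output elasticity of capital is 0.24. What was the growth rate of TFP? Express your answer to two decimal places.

TFP grew 1.01%.

Labor's share = 1 − 0.24 = 0.76.
Physical capital: 0.24 × 14.3 = 3.432 pp.
Hours worked: 0.76 × 3.5 = 2.66 pp.
TFP growth = 7.1 − 6.092 = 1.008%.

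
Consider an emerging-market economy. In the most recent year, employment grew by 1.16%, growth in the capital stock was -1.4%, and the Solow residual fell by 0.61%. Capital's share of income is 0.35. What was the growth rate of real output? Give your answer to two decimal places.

-0.35%

Labor's share = 1 − 0.35 = 0.65.
The capital stock: 0.35 × (-1.4) = -0.49 pp.
Employment: 0.65 × 1.16 = 0.754 pp.
Output growth = -0.61 + 0.264 = -0.346%.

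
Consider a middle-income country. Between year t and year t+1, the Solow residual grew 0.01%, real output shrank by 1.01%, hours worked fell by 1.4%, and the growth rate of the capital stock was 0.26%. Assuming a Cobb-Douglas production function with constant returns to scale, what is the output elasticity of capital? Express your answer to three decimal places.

α = 0.229

gY = gA + α·gK + (1−α)·gL, so gY − gA − gL = α(gK − gL).
-1.01 − 0.01 + 1.4 = α × (0.26 − (-1.4)).
0.38 = 1.66 α, so α = 0.22892.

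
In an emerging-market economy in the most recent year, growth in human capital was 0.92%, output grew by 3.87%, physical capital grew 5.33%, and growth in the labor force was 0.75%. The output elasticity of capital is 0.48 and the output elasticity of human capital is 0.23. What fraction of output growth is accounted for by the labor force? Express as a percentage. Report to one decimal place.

5.6%

Labor's share = 1 − 0.48 − 0.23 = 0.29.
The labor force contributed 0.29 × 0.75 = 0.2175 pp.
Share of growth = 0.2175 / 3.87 × 100 = 5.62%.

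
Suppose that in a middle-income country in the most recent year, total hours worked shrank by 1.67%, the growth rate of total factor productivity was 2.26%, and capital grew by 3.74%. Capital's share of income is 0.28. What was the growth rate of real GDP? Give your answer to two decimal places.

Labor's share = 1 − 0.28 = 0.72.
Capital: 0.28 × 3.74 = 1.0472 pp.
Total hours worked: 0.72 × (-1.67) = -1.2024 pp.
Output growth = 2.26 + (-0.1552) = 2.1048%.

Real GDP grew 2.10%.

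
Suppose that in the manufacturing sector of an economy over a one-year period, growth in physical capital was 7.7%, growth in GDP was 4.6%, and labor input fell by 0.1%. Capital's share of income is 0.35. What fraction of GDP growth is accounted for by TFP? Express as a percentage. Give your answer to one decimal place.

42.8%

Labor's share = 1 − 0.35 = 0.65.
Physical capital: 0.35 × 7.7 = 2.695 pp.
Labor input: 0.65 × (-0.1) = -0.065 pp.
TFP growth = 4.6 − 2.63 = 1.97%.
TFP share of growth = 1.97 / 4.6 × 100 = 42.826%.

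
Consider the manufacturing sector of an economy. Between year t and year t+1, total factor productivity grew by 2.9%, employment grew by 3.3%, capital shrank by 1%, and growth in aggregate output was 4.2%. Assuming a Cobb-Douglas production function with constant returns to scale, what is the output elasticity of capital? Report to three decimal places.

α = 0.465

gY = gA + α·gK + (1−α)·gL, so gY − gA − gL = α(gK − gL).
4.2 − 2.9 − 3.3 = α × (-1 − 3.3).
-2 = -4.3 α, so α = 0.46512.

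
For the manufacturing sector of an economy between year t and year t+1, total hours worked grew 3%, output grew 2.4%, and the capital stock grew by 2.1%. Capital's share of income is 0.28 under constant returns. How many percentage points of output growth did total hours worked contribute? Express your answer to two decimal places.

2.16 pp

Labor's share = 1 − 0.28 = 0.72.
Contribution = share × growth = 0.72 × 3 = 2.16 pp.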